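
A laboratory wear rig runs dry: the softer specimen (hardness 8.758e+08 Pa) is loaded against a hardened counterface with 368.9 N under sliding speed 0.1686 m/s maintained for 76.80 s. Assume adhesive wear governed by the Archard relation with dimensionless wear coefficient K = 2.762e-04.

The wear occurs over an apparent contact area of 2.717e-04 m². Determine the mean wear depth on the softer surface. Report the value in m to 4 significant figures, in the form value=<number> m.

The intermediates appear rounded, and all working math carries exact precision; one final rounding to 4 significant digits.
Sliding distance L = v·t = 0.1686 m/s × 76.80 s = 12.95 m.
Collected in SI base units: W = 368.9 N, H = 8.758e+08 Pa, K = 2.762e-04.
Apply Archard: V = K·W·L/H = 2.762e-04 · 368.9 · 12.95 / 8.758e+08 = 1.506e-09 m³.
Depth h = V/A = 1.506e-09 / 2.717e-04 = 5.544e-06 m.

value=5.544e-06 m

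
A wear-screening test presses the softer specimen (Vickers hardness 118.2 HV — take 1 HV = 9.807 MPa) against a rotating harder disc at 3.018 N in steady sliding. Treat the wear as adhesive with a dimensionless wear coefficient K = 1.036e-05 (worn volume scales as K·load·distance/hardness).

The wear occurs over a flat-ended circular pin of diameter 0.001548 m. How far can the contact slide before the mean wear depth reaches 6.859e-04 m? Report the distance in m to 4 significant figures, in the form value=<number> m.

value=4.786e+04 m

Intermediate values are printed rounded, and the algebra keeps full precision, and rounded just once to four significant figures.
Hardness H = 118.2 HV × 9.807 MPa/HV = 1159 MPa = 1.159e+09 Pa.
Contact area A = π·d²/4 = π·(0.001548 m)²/4 = 1.882e-06 m².
In SI base units, W = 3.018 N, H = 1.159e+09 Pa, K = 1.036e-05.
Volume at the limit: V_lim = h_lim·A = 6.859e-04 · 1.882e-06 = 1.291e-09 m³.
Life L = V_lim·H/(K·W) = 1.291e-09 · 1.159e+09 / (1.036e-05 · 3.018) = 4.786e+04 m.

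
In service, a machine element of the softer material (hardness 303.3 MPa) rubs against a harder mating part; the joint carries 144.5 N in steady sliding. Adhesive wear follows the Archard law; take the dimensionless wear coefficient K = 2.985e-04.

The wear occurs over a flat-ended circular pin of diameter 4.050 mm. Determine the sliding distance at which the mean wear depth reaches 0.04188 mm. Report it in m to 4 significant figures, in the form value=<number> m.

Each operation maintains exact precision — the intermediates are displayed rounded; rounded once at the end, at 4 significant figures.
Hardness H = 303.3 MPa = 3.033e+08 Pa.
Pin diameter d = 4.050 mm = 0.004050 m. Contact area A = π·d²/4 = π·(0.004050 m)²/4 = 1.288e-05 m².
Depth limit h_lim = 0.04188 mm = 4.188e-05 m.
SI base units throughout: W = 144.5 N, H = 3.033e+08 Pa, K = 2.985e-04.
Wearable volume V_lim = h_lim·A = 4.188e-05 · 1.288e-05 = 5.395e-10 m³.
So the life L = V_lim·H/(K·W) = 5.395e-10 · 3.033e+08 / (2.985e-04 · 144.5) = 3.794 m.

value=3.794 m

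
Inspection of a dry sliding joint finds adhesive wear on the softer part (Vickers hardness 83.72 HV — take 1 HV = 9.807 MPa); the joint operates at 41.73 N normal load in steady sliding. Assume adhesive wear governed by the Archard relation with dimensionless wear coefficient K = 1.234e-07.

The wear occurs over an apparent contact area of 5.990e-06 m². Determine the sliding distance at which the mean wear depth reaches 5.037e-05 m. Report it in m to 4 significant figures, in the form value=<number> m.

The intermediates appear rounded; every step holds exact precision. Rounded just once, at 4 significant digits.
Convert: Hardness H = 83.72 HV × 9.807 MPa/HV = 821.0 MPa = 8.210e+08 Pa.
Collected in SI base units: W = 41.73 N, H = 8.210e+08 Pa, K = 1.234e-07.
Allowed volume V_lim = h_lim·A = 5.037e-05 · 5.990e-06 = 3.017e-10 m³.
Life L = V_lim·H/(K·W) = 3.017e-10 · 8.210e+08 / (1.234e-07 · 41.73) = 4.811e+04 m.

value=4.811e+04 m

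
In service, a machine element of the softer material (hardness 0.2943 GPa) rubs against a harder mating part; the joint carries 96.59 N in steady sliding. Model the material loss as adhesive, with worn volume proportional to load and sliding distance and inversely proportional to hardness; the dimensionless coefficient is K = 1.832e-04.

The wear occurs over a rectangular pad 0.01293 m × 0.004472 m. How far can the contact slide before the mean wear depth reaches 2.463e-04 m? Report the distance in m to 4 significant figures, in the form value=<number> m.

value=236.9 m

Intermediate values appear rounded. The computation maintains full float precision. Rounded just once to four significant figures.
Convert: Hardness H = 0.2943 GPa = 2.943e+08 Pa.
Convert: Contact area A = 0.01293 m × 0.004472 m = 5.782e-05 m².
Expressed in SI base units: W = 96.59 N, H = 2.943e+08 Pa, K = 1.832e-04.
Limit volume V_lim = h_lim·A = 2.463e-04 · 5.782e-05 = 1.424e-08 m³.
Sliding life L = V_lim·H/(K·W) = 1.424e-08 · 2.943e+08 / (1.832e-04 · 96.59) = 236.9 m.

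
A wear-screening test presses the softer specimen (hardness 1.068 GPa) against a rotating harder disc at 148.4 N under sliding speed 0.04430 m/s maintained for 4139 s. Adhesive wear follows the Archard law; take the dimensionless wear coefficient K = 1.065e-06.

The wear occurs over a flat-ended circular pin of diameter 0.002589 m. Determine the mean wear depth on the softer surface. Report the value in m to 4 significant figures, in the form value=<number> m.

value=5.154e-06 m

Intermediates are shown rounded; all arithmetic keeps full precision, and one final rounding, at four significant figures.
The distance L = v·t = 0.04430 m/s × 4139 s = 183.4 m.
Hardness H = 1.068 GPa = 1.068e+09 Pa.
Contact area A = π·d²/4 = π·(0.002589 m)²/4 = 5.264e-06 m².
In SI base units: W = 148.4 N, H = 1.068e+09 Pa, K = 1.065e-06.
Apply Archard: V = K·W·L/H = 1.065e-06 · 148.4 · 183.4 / 1.068e+09 = 2.713e-11 m³.
Mean wear depth h = V/A = 2.713e-11 / 5.264e-06 = 5.154e-06 m.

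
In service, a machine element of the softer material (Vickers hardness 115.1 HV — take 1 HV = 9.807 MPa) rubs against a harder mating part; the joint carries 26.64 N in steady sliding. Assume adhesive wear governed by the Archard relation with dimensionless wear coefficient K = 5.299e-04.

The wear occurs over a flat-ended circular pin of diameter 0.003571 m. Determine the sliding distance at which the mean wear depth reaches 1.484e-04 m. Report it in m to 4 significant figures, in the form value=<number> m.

value=118.8 m

Displayed values are rounded, and all arithmetic runs at full precision; a single final rounding to 4 significant digits.
Hardness H = 115.1 HV × 9.807 MPa/HV = 1129 MPa = 1.129e+09 Pa.
Contact area A = π·d²/4 = π·(0.003571 m)²/4 = 1.002e-05 m².
As SI base values: W = 26.64 N, H = 1.129e+09 Pa, K = 5.299e-04.
At the depth limit, V_lim = h_lim·A = 1.484e-04 · 1.002e-05 = 1.486e-09 m³.
Sliding life L = V_lim·H/(K·W) = 1.486e-09 · 1.129e+09 / (5.299e-04 · 26.64) = 118.8 m.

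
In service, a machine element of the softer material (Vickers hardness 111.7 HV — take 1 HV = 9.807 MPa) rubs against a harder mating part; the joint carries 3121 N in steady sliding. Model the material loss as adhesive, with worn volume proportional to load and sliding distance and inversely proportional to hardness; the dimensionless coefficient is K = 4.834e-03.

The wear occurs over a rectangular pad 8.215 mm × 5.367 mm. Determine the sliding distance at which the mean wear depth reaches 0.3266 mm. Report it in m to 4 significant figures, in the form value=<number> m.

value=1.046 m

The intermediates are printed rounded, and every step carries exact precision. Rounded once at the end, at 4 significant digits.
Hardness H = 111.7 HV × 9.807 MPa/HV = 1095 MPa = 1.095e+09 Pa.
Pad sides 8.215 mm × 5.367 mm = 0.008215 m × 0.005367 m. Contact area A = 0.008215 m × 0.005367 m = 4.409e-05 m².
Depth limit h_lim = 0.3266 mm = 3.266e-04 m.
Restated in SI base units: W = 3121 N, H = 1.095e+09 Pa, K = 4.834e-03.
Permissible volume V_lim = h_lim·A = 3.266e-04 · 4.409e-05 = 1.440e-08 m³.
So the life L = V_lim·H/(K·W) = 1.440e-08 · 1.095e+09 / (4.834e-03 · 3121) = 1.046 m.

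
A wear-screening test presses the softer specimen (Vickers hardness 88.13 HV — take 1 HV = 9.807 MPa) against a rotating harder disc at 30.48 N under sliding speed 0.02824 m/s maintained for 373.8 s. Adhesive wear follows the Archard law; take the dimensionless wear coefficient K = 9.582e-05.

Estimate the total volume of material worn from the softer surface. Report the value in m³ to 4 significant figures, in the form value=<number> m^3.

Each operation carries full float precision; intermediate values are shown rounded — a lone final rounding: four significant figures.
The distance L = v·t = 0.02824 m/s × 373.8 s = 10.56 m.
Hardness H = 88.13 HV × 9.807 MPa/HV = 864.3 MPa = 8.643e+08 Pa.
Expressed in SI base units: W = 30.48 N, H = 8.643e+08 Pa, K = 9.582e-05.
By Archard's law, V = K·W·L/H = 9.582e-05 · 30.48 · 10.56 / 8.643e+08 = 3.567e-11 m³.

value=3.567e-11 m^3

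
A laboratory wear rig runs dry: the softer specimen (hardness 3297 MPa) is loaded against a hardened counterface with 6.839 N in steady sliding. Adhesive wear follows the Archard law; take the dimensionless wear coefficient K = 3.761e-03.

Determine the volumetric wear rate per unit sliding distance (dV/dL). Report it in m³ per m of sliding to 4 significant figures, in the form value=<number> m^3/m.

All working math carries full precision — intermediate values are displayed rounded. Rounded just once to four significant digits.
Hardness H = 3297 MPa = 3.297e+09 Pa.
SI base units throughout: W = 6.839 N, H = 3.297e+09 Pa, K = 3.761e-03.
The wear rate dV/dL = K·W/H, so: 3.761e-03 · 6.839 / 3.297e+09 = 7.801e-12 m³/m.

value=7.801e-12 m^3/m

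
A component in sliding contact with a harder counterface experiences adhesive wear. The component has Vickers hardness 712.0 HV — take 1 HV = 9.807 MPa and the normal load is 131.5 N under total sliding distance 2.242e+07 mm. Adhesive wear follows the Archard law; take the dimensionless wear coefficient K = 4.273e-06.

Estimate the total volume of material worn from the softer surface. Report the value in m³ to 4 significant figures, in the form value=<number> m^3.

Intermediates are printed rounded, and the algebra maintains full precision — rounded just once: four significant digits.
Path length L = 2.242e+07 mm = 2.242e+04 m.
Hardness H = 712.0 HV × 9.807 MPa/HV = 6983 MPa = 6.983e+09 Pa.
Collected in SI base units: W = 131.5 N, H = 6.983e+09 Pa, K = 4.273e-06.
Archard volume V = K·W·L/H = 4.273e-06 · 131.5 · 2.242e+04 / 6.983e+09 = 1.804e-09 m³.

value=1.804e-09 m^3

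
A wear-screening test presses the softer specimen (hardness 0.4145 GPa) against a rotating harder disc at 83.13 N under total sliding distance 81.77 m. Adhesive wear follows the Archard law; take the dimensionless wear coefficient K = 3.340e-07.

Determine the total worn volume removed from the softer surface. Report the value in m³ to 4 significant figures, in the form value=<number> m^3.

The algebra carries exact precision, and intermediates are printed rounded — rounded just once, at 4 significant digits.
Convert: Hardness H = 0.4145 GPa = 4.145e+08 Pa.
SI base units throughout: W = 83.13 N, H = 4.145e+08 Pa, K = 3.340e-07.
Archard volume V = K·W·L/H = 3.340e-07 · 83.13 · 81.77 / 4.145e+08 = 5.477e-12 m³.

value=5.477e-12 m^3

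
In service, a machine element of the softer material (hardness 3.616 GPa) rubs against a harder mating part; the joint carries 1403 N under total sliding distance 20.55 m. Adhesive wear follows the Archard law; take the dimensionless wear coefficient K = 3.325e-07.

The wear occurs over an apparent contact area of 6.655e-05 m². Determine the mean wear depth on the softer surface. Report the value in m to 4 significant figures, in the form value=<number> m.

The algebra carries exact precision — intermediate values appear rounded — a lone final rounding: 4 significant digits.
Convert: Hardness H = 3.616 GPa = 3.616e+09 Pa.
In SI base units: W = 1403 N, H = 3.616e+09 Pa, K = 3.325e-07.
Wear volume V = K·W·L/H = 3.325e-07 · 1403 · 20.55 / 3.616e+09 = 2.651e-12 m³.
Mean wear depth h = V/A = 2.651e-12 / 6.655e-05 = 3.984e-08 m.

value=3.984e-08 m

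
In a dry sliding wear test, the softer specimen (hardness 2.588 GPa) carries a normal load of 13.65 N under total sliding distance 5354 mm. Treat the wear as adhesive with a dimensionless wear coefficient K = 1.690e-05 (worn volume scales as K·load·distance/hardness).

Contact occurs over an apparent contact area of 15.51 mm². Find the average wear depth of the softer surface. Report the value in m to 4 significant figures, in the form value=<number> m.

Intermediates appear rounded. The algebra maintains full float precision, and one last rounding: four significant figures.
Sliding distance L = 5354 mm = 5.354 m.
Hardness H = 2.588 GPa = 2.588e+09 Pa.
Contact area A = 15.51 mm² = 1.551e-05 m².
SI base units throughout: W = 13.65 N, H = 2.588e+09 Pa, K = 1.690e-05.
The Archard volume V = K·W·L/H = 1.690e-05 · 13.65 · 5.354 / 2.588e+09 = 4.772e-13 m³.
Average depth h = V/A = 4.772e-13 / 1.551e-05 = 3.077e-08 m.

value=3.077e-08 m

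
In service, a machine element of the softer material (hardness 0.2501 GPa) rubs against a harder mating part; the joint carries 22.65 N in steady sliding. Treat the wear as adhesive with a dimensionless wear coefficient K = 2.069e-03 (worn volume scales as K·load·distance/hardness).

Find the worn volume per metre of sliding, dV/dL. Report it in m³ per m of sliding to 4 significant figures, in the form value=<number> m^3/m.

The algebra runs at exact precision; intermediates appear rounded — one last rounding, at four significant digits.
Hardness H = 0.2501 GPa = 2.501e+08 Pa.
Restated in SI base units: W = 22.65 N, H = 2.501e+08 Pa, K = 2.069e-03.
Volumetric rate dV/dL = K·W/H (independent of L): 2.069e-03 · 22.65 / 2.501e+08 = 1.874e-10 m³/m.

value=1.874e-10 m^3/m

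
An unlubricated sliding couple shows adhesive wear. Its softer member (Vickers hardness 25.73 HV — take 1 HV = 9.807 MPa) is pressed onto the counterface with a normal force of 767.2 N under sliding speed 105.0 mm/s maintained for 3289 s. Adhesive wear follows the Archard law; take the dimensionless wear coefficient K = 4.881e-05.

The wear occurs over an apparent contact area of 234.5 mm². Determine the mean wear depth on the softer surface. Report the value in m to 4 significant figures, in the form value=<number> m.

value=2.186e-04 m

Quoted intermediates are rounded — each operation carries full precision, and one final rounding: four significant digits.
Convert: Sliding speed v = 105.0 mm/s = 0.1050 m/s. The distance L = v·t = 0.1050 m/s × 3289 s = 345.3 m.
Convert: Hardness H = 25.73 HV × 9.807 MPa/HV = 252.3 MPa = 2.523e+08 Pa.
Convert: Contact area A = 234.5 mm² = 2.345e-04 m².
Expressed in SI base units: W = 767.2 N, H = 2.523e+08 Pa, K = 4.881e-05.
Worn volume V = K·W·L/H = 4.881e-05 · 767.2 · 345.3 / 2.523e+08 = 5.125e-08 m³.
Mean wear depth h = V/A = 5.125e-08 / 2.345e-04 = 2.186e-04 m.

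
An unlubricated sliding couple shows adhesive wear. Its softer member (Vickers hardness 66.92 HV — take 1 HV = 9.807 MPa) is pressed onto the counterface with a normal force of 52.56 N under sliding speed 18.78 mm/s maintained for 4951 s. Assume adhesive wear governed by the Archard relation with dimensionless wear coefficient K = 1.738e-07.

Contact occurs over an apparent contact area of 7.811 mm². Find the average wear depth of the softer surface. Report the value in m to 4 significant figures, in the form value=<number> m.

value=1.657e-07 m

Intermediates are printed rounded; all working math maintains exact precision. Rounded just once: four significant figures.
Convert: Sliding speed v = 18.78 mm/s = 0.01878 m/s. Path length L = v·t = 0.01878 m/s × 4951 s = 92.98 m.
Convert: Hardness H = 66.92 HV × 9.807 MPa/HV = 656.3 MPa = 6.563e+08 Pa.
Convert: Contact area A = 7.811 mm² = 7.811e-06 m².
Expressed in SI base units: W = 52.56 N, H = 6.563e+08 Pa, K = 1.738e-07.
Wear volume V = K·W·L/H = 1.738e-07 · 52.56 · 92.98 / 6.563e+08 = 1.294e-12 m³.
Average depth h = V/A = 1.294e-12 / 7.811e-06 = 1.657e-07 m.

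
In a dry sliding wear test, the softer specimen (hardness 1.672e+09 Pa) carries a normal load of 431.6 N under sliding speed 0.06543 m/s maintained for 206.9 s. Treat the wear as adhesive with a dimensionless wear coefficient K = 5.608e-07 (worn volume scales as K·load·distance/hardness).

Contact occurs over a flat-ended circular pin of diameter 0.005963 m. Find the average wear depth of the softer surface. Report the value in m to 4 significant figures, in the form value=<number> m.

value=7.017e-08 m

Quoted intermediates are rounded. The algebra keeps full float precision, and one last rounding, at 4 significant figures.
Sliding distance L = v·t = 0.06543 m/s × 206.9 s = 13.54 m.
Contact area A = π·d²/4 = π·(0.005963 m)²/4 = 2.793e-05 m².
As SI base values: W = 431.6 N, H = 1.672e+09 Pa, K = 5.608e-07.
Apply Archard: V = K·W·L/H = 5.608e-07 · 431.6 · 13.54 / 1.672e+09 = 1.960e-12 m³.
Wear depth h = V/A = 1.960e-12 / 2.793e-05 = 7.017e-08 m.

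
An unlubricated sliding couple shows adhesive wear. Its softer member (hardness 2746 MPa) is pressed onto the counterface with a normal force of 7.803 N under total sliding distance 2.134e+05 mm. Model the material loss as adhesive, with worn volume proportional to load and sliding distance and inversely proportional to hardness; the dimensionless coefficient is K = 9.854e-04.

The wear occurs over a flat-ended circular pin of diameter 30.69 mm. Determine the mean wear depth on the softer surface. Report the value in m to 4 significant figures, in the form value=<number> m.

value=8.078e-07 m

Quoted intermediates are rounded — the algebra carries full precision. Rounded once at the end: 4 significant digits.
Total distance L = 2.134e+05 mm = 213.4 m.
Hardness H = 2746 MPa = 2.746e+09 Pa.
Pin diameter d = 30.69 mm = 0.03069 m. Contact area A = π·d²/4 = π·(0.03069 m)²/4 = 7.397e-04 m².
As SI base values: W = 7.803 N, H = 2.746e+09 Pa, K = 9.854e-04.
Worn volume V = K·W·L/H = 9.854e-04 · 7.803 · 213.4 / 2.746e+09 = 5.975e-10 m³.
Depth of wear h = V/A = 5.975e-10 / 7.397e-04 = 8.078e-07 m.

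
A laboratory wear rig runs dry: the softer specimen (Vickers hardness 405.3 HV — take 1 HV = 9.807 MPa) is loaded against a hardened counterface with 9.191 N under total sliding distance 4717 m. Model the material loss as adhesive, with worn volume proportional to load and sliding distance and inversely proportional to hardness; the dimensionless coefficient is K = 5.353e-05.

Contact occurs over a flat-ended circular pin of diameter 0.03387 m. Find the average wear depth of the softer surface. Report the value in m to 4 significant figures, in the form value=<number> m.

Intermediate values are shown rounded, and each operation keeps exact precision. Rounded once at the end: 4 significant digits.
Convert: Hardness H = 405.3 HV × 9.807 MPa/HV = 3975 MPa = 3.975e+09 Pa.
Convert: Contact area A = π·d²/4 = π·(0.03387 m)²/4 = 9.010e-04 m².
SI base units throughout: W = 9.191 N, H = 3.975e+09 Pa, K = 5.353e-05.
Wear volume V = K·W·L/H = 5.353e-05 · 9.191 · 4717 / 3.975e+09 = 5.839e-10 m³.
Mean depth h = V/A = 5.839e-10 / 9.010e-04 = 6.480e-07 m.

value=6.480e-07 m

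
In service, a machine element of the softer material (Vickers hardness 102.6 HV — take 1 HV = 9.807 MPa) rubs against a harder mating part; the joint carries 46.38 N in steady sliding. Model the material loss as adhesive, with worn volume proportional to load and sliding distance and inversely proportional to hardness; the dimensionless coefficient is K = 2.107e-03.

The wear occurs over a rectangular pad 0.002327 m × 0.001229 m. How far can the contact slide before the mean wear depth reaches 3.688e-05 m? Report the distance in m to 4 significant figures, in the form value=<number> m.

The intermediates are shown rounded, and all arithmetic holds exact precision. Rounded once at the end, at four significant digits.
Convert: Hardness H = 102.6 HV × 9.807 MPa/HV = 1006 MPa = 1.006e+09 Pa.
Convert: Contact area A = 0.002327 m × 0.001229 m = 2.860e-06 m².
Restated in SI base units: W = 46.38 N, H = 1.006e+09 Pa, K = 2.107e-03.
Allowed volume V_lim = h_lim·A = 3.688e-05 · 2.860e-06 = 1.055e-10 m³.
Life L = V_lim·H/(K·W) = 1.055e-10 · 1.006e+09 / (2.107e-03 · 46.38) = 1.086 m.

value=1.086 m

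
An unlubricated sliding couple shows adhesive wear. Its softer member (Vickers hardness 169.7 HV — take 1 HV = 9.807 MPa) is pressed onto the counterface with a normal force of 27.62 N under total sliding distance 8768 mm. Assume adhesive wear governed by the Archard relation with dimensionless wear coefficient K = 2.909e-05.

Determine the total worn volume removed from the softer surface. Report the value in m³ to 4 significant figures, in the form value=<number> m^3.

value=4.233e-12 m^3

The computation maintains exact precision, and the intermediates are displayed rounded. Rounded just once to four significant figures.
The distance L = 8768 mm = 8.768 m.
Hardness H = 169.7 HV × 9.807 MPa/HV = 1664 MPa = 1.664e+09 Pa.
In SI base units: W = 27.62 N, H = 1.664e+09 Pa, K = 2.909e-05.
The Archard volume V = K·W·L/H = 2.909e-05 · 27.62 · 8.768 / 1.664e+09 = 4.233e-12 m³.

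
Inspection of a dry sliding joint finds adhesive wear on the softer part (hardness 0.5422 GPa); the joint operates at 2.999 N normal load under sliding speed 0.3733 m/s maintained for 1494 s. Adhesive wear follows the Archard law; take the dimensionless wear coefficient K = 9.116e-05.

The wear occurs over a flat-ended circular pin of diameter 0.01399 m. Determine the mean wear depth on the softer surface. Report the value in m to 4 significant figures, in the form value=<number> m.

value=1.829e-06 m

Shown intermediates are rounded, and each operation carries full float precision — one last rounding, at four significant figures.
Convert: The distance L = v·t = 0.3733 m/s × 1494 s = 557.7 m.
Convert: Hardness H = 0.5422 GPa = 5.422e+08 Pa.
Convert: Contact area A = π·d²/4 = π·(0.01399 m)²/4 = 1.537e-04 m².
Collected in SI base units: W = 2.999 N, H = 5.422e+08 Pa, K = 9.116e-05.
Volume removed: V = K·W·L/H = 9.116e-05 · 2.999 · 557.7 / 5.422e+08 = 2.812e-10 m³.
Wear depth h = V/A = 2.812e-10 / 1.537e-04 = 1.829e-06 m.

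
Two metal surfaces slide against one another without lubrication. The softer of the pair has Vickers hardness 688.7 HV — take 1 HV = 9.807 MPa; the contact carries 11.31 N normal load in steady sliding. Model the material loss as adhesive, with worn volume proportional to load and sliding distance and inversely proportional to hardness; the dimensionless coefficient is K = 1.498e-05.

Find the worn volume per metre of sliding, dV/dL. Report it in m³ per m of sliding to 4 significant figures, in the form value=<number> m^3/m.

value=2.508e-14 m^3/m

All working math keeps exact precision. Intermediate values are printed rounded; a single final rounding, at four significant figures.
Convert: Hardness H = 688.7 HV × 9.807 MPa/HV = 6754 MPa = 6.754e+09 Pa.
Restated in SI base units: W = 11.31 N, H = 6.754e+09 Pa, K = 1.498e-05.
Rate of wear dV/dL = K·W/H (no L dependence): 1.498e-05 · 11.31 / 6.754e+09 = 2.508e-14 m³/m.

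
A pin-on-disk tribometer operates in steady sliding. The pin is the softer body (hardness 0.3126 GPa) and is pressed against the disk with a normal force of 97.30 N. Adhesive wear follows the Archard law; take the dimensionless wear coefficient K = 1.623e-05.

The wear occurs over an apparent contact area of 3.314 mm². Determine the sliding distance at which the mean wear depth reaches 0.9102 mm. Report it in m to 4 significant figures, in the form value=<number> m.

All arithmetic maintains full float precision; intermediate values are printed rounded, and one last rounding: four significant figures.
Hardness H = 0.3126 GPa = 3.126e+08 Pa.
Contact area A = 3.314 mm² = 3.314e-06 m².
Depth limit h_lim = 0.9102 mm = 9.102e-04 m.
Collected in SI base units: W = 97.30 N, H = 3.126e+08 Pa, K = 1.623e-05.
Allowed volume V_lim = h_lim·A = 9.102e-04 · 3.314e-06 = 3.016e-09 m³.
Thus life L = V_lim·H/(K·W) = 3.016e-09 · 3.126e+08 / (1.623e-05 · 97.30) = 597.1 m.

value=597.1 m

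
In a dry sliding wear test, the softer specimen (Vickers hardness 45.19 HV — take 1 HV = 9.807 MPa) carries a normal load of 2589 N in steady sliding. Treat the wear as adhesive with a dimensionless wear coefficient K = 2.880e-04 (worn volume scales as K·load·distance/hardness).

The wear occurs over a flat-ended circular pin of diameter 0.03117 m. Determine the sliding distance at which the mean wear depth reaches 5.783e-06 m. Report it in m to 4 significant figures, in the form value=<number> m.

value=2.623 m

Displayed values are rounded, and each operation holds full float precision — a lone final rounding: 4 significant digits.
Convert: Hardness H = 45.19 HV × 9.807 MPa/HV = 443.2 MPa = 4.432e+08 Pa.
Convert: Contact area A = π·d²/4 = π·(0.03117 m)²/4 = 7.631e-04 m².
Working in SI base units: W = 2589 N, H = 4.432e+08 Pa, K = 2.880e-04.
Limit volume V_lim = h_lim·A = 5.783e-06 · 7.631e-04 = 4.413e-09 m³.
Inverting, life L = V_lim·H/(K·W) = 4.413e-09 · 4.432e+08 / (2.880e-04 · 2589) = 2.623 m.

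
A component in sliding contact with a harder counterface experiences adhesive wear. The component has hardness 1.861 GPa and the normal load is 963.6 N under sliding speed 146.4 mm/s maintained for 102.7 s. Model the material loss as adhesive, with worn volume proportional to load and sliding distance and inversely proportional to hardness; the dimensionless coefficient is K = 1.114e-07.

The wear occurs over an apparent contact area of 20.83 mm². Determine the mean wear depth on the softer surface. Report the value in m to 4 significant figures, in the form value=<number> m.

The intermediates are shown rounded. The computation maintains full precision — rounded just once to 4 significant digits.
Convert: Sliding speed v = 146.4 mm/s = 0.1464 m/s. Distance covered L = v·t = 0.1464 m/s × 102.7 s = 15.04 m.
Convert: Hardness H = 1.861 GPa = 1.861e+09 Pa.
Convert: Contact area A = 20.83 mm² = 2.083e-05 m².
SI base units throughout: W = 963.6 N, H = 1.861e+09 Pa, K = 1.114e-07.
Archard volume V = K·W·L/H = 1.114e-07 · 963.6 · 15.04 / 1.861e+09 = 8.673e-13 m³.
Wear depth h = V/A = 8.673e-13 / 2.083e-05 = 4.163e-08 m.

value=4.163e-08 m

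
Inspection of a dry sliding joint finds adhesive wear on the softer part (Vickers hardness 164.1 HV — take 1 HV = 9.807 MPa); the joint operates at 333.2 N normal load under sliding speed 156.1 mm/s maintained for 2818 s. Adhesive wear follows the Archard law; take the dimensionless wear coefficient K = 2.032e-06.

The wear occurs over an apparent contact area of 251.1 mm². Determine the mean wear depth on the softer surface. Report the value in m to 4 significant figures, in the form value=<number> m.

The intermediates appear rounded; the computation carries full float precision. Rounded just once: four significant figures.
Sliding speed v = 156.1 mm/s = 0.1561 m/s. Distance L = v·t = 0.1561 m/s × 2818 s = 439.9 m.
Hardness H = 164.1 HV × 9.807 MPa/HV = 1609 MPa = 1.609e+09 Pa.
Contact area A = 251.1 mm² = 2.511e-04 m².
Working in SI base units: W = 333.2 N, H = 1.609e+09 Pa, K = 2.032e-06.
Archard volume V = K·W·L/H = 2.032e-06 · 333.2 · 439.9 / 1.609e+09 = 1.851e-10 m³.
Wear depth h = V/A = 1.851e-10 / 2.511e-04 = 7.370e-07 m.

value=7.370e-07 m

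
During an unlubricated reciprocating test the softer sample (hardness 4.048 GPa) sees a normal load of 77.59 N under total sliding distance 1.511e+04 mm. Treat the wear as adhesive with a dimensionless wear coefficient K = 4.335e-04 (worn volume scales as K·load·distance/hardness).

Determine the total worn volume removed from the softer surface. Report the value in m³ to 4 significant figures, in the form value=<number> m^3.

Intermediate values are shown rounded, and every step holds exact precision; a single final rounding: 4 significant digits.
Total distance L = 1.511e+04 mm = 15.11 m.
Hardness H = 4.048 GPa = 4.048e+09 Pa.
Collected in SI base units: W = 77.59 N, H = 4.048e+09 Pa, K = 4.335e-04.
Apply Archard: V = K·W·L/H = 4.335e-04 · 77.59 · 15.11 / 4.048e+09 = 1.256e-10 m³.

value=1.256e-10 m^3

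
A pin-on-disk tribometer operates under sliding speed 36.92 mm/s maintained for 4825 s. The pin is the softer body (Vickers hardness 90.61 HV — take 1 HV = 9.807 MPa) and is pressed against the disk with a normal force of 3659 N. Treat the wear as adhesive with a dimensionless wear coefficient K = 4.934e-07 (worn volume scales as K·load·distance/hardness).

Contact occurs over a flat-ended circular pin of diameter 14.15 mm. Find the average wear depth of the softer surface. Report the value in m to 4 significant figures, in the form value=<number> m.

value=2.301e-06 m

The computation keeps full precision, and displayed values are rounded. Rounded once at the end: four significant figures.
Sliding speed v = 36.92 mm/s = 0.03692 m/s. Path length L = v·t = 0.03692 m/s × 4825 s = 178.1 m.
Hardness H = 90.61 HV × 9.807 MPa/HV = 888.6 MPa = 8.886e+08 Pa.
Pin diameter d = 14.15 mm = 0.01415 m. Contact area A = π·d²/4 = π·(0.01415 m)²/4 = 1.573e-04 m².
Restated in SI base units: W = 3659 N, H = 8.886e+08 Pa, K = 4.934e-07.
Worn volume V = K·W·L/H = 4.934e-07 · 3659 · 178.1 / 8.886e+08 = 3.619e-10 m³.
Average depth h = V/A = 3.619e-10 / 1.573e-04 = 2.301e-06 m.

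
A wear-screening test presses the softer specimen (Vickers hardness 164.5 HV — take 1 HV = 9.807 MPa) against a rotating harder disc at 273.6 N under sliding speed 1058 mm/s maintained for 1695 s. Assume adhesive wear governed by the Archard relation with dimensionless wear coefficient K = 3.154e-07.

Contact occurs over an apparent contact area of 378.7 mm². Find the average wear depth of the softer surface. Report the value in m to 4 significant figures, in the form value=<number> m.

The computation keeps full float precision. The intermediates are printed rounded, and a single final rounding: 4 significant digits.
Convert: Sliding speed v = 1058 mm/s = 1.058 m/s. Total distance L = v·t = 1.058 m/s × 1695 s = 1793 m.
Convert: Hardness H = 164.5 HV × 9.807 MPa/HV = 1613 MPa = 1.613e+09 Pa.
Convert: Contact area A = 378.7 mm² = 3.787e-04 m².
In SI base units, W = 273.6 N, H = 1.613e+09 Pa, K = 3.154e-07.
Archard relation: V = K·W·L/H = 3.154e-07 · 273.6 · 1793 / 1.613e+09 = 9.592e-11 m³.
Wear depth h = V/A = 9.592e-11 / 3.787e-04 = 2.533e-07 m.

value=2.533e-07 m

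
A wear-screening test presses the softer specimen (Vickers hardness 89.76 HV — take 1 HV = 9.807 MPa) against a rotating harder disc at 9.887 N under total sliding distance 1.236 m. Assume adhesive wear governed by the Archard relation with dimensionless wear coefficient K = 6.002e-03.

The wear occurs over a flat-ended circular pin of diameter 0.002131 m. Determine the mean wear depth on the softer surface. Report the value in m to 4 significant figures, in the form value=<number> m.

value=2.336e-05 m

All working math maintains full precision; the intermediates are displayed rounded, and a single final rounding: 4 significant digits.
Hardness H = 89.76 HV × 9.807 MPa/HV = 880.3 MPa = 8.803e+08 Pa.
Contact area A = π·d²/4 = π·(0.002131 m)²/4 = 3.567e-06 m².
Collected in SI base units: W = 9.887 N, H = 8.803e+08 Pa, K = 6.002e-03.
Wear volume V = K·W·L/H = 6.002e-03 · 9.887 · 1.236 / 8.803e+08 = 8.332e-11 m³.
Depth h = V/A = 8.332e-11 / 3.567e-06 = 2.336e-05 m.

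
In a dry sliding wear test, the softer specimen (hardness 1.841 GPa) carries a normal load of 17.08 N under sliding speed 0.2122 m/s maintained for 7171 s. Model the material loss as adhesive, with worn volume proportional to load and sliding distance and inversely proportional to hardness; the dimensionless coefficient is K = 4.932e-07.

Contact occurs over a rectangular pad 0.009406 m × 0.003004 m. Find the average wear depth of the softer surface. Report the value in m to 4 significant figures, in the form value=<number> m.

value=2.464e-07 m

The intermediates are shown rounded, and all arithmetic runs at full float precision; one last rounding: 4 significant figures.
Convert: Distance covered L = v·t = 0.2122 m/s × 7171 s = 1522 m.
Convert: Hardness H = 1.841 GPa = 1.841e+09 Pa.
Convert: Contact area A = 0.009406 m × 0.003004 m = 2.826e-05 m².
Restated in SI base units: W = 17.08 N, H = 1.841e+09 Pa, K = 4.932e-07.
Wear volume V = K·W·L/H = 4.932e-07 · 17.08 · 1522 / 1.841e+09 = 6.963e-12 m³.
Mean wear depth h = V/A = 6.963e-12 / 2.826e-05 = 2.464e-07 m.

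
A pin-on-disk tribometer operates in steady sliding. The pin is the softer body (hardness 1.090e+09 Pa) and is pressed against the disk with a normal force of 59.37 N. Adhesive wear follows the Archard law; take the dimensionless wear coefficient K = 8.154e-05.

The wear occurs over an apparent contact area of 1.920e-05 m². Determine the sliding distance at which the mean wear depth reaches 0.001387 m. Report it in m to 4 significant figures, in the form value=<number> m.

The intermediates appear rounded; the computation maintains full float precision; a single final rounding: 4 significant digits.
In SI base units: W = 59.37 N, H = 1.090e+09 Pa, K = 8.154e-05.
Volume at the limit: V_lim = h_lim·A = 0.001387 · 1.920e-05 = 2.663e-08 m³.
Inverting, life L = V_lim·H/(K·W) = 2.663e-08 · 1.090e+09 / (8.154e-05 · 59.37) = 5996 m.

value=5996 m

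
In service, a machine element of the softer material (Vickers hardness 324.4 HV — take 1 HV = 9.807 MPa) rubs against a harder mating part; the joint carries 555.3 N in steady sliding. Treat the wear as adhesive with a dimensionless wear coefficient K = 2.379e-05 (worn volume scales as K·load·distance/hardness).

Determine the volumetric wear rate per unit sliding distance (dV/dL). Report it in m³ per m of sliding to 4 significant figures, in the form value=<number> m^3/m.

All arithmetic carries full precision; intermediates are printed rounded; rounded just once to 4 significant figures.
Convert: Hardness H = 324.4 HV × 9.807 MPa/HV = 3181 MPa = 3.181e+09 Pa.
Working in SI base units: W = 555.3 N, H = 3.181e+09 Pa, K = 2.379e-05.
Wear rate dV/dL = K·W/H, per unit distance: 2.379e-05 · 555.3 / 3.181e+09 = 4.152e-12 m³/m.

value=4.152e-12 m^3/m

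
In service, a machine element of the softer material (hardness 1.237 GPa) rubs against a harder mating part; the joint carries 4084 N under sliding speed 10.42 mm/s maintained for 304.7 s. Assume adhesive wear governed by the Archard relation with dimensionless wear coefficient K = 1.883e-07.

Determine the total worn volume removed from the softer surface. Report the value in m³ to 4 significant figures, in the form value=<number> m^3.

value=1.974e-12 m^3

Each operation maintains full precision — shown intermediates are rounded — a single final rounding: 4 significant figures.
Convert: Sliding speed v = 10.42 mm/s = 0.01042 m/s. Path length L = v·t = 0.01042 m/s × 304.7 s = 3.175 m.
Convert: Hardness H = 1.237 GPa = 1.237e+09 Pa.
Collected in SI base units: W = 4084 N, H = 1.237e+09 Pa, K = 1.883e-07.
Wear volume V = K·W·L/H = 1.883e-07 · 4084 · 3.175 / 1.237e+09 = 1.974e-12 m³.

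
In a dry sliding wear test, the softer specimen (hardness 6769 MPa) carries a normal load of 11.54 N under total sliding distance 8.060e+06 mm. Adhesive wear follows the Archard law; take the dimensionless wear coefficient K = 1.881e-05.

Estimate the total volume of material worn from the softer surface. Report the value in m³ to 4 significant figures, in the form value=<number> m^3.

value=2.585e-10 m^3

Each operation maintains exact precision. The intermediates are printed rounded — a lone final rounding: four significant figures.
Sliding distance L = 8.060e+06 mm = 8060 m.
Hardness H = 6769 MPa = 6.769e+09 Pa.
As SI base values: W = 11.54 N, H = 6.769e+09 Pa, K = 1.881e-05.
Apply Archard: V = K·W·L/H = 1.881e-05 · 11.54 · 8060 / 6.769e+09 = 2.585e-10 m³.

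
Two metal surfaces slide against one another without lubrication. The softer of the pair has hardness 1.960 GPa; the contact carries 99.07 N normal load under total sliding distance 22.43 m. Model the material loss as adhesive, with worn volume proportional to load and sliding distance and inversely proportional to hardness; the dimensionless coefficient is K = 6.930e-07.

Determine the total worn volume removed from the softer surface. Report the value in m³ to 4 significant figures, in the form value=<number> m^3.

Intermediates are printed rounded. The algebra maintains full float precision. Rounded just once, at four significant digits.
Convert: Hardness H = 1.960 GPa = 1.960e+09 Pa.
Restated in SI base units: W = 99.07 N, H = 1.960e+09 Pa, K = 6.930e-07.
The Archard volume V = K·W·L/H = 6.930e-07 · 99.07 · 22.43 / 1.960e+09 = 7.857e-13 m³.

value=7.857e-13 m^3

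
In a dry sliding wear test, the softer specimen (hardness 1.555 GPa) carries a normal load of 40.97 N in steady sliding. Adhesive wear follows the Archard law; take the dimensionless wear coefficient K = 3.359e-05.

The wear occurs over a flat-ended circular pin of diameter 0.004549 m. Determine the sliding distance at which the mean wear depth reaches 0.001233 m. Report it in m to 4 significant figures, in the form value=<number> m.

value=2.264e+04 m

The intermediates are displayed rounded. The algebra holds full precision — rounded once at the end to 4 significant digits.
Convert: Hardness H = 1.555 GPa = 1.555e+09 Pa.
Convert: Contact area A = π·d²/4 = π·(0.004549 m)²/4 = 1.625e-05 m².
Restated in SI base units: W = 40.97 N, H = 1.555e+09 Pa, K = 3.359e-05.
Volume at the limit: V_lim = h_lim·A = 0.001233 · 1.625e-05 = 2.004e-08 m³.
Sliding life L = V_lim·H/(K·W) = 2.004e-08 · 1.555e+09 / (3.359e-05 · 40.97) = 2.264e+04 m.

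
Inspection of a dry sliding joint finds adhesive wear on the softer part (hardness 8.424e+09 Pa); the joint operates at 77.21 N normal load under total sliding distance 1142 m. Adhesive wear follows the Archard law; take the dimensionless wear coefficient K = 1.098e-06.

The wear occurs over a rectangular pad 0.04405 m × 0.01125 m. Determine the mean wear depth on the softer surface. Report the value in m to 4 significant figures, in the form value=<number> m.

value=2.319e-08 m

The computation carries exact precision, and the intermediates are displayed rounded. Rounded just once: 4 significant digits.
Convert: Contact area A = 0.04405 m × 0.01125 m = 4.956e-04 m².
Collected in SI base units: W = 77.21 N, H = 8.424e+09 Pa, K = 1.098e-06.
By Archard's law, V = K·W·L/H = 1.098e-06 · 77.21 · 1142 / 8.424e+09 = 1.149e-11 m³.
Mean wear depth h = V/A = 1.149e-11 / 4.956e-04 = 2.319e-08 m.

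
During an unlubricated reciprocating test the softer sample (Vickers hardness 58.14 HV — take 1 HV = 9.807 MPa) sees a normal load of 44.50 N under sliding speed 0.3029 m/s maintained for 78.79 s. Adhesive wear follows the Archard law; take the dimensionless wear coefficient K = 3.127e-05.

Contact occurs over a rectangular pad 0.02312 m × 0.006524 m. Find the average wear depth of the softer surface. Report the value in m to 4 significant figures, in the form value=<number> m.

value=3.861e-07 m

All working math holds exact precision, and the intermediates are printed rounded — one final rounding: 4 significant digits.
The distance L = v·t = 0.3029 m/s × 78.79 s = 23.87 m.
Hardness H = 58.14 HV × 9.807 MPa/HV = 570.2 MPa = 5.702e+08 Pa.
Contact area A = 0.02312 m × 0.006524 m = 1.508e-04 m².
Restated in SI base units: W = 44.50 N, H = 5.702e+08 Pa, K = 3.127e-05.
Worn volume V = K·W·L/H = 3.127e-05 · 44.50 · 23.87 / 5.702e+08 = 5.824e-11 m³.
Average depth h = V/A = 5.824e-11 / 1.508e-04 = 3.861e-07 m.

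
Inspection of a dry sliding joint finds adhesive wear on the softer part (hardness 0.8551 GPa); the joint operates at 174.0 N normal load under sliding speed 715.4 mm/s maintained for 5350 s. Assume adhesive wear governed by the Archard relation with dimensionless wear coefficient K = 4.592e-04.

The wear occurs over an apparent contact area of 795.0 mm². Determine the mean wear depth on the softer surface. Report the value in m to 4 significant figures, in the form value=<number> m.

value=4.499e-04 m

The computation runs at exact precision. Intermediates appear rounded, and a lone final rounding: four significant figures.
Sliding speed v = 715.4 mm/s = 0.7154 m/s. Distance covered L = v·t = 0.7154 m/s × 5350 s = 3827 m.
Hardness H = 0.8551 GPa = 8.551e+08 Pa.
Contact area A = 795.0 mm² = 7.950e-04 m².
As SI base values: W = 174.0 N, H = 8.551e+08 Pa, K = 4.592e-04.
By Archard's law, V = K·W·L/H = 4.592e-04 · 174.0 · 3827 / 8.551e+08 = 3.576e-07 m³.
Depth h = V/A = 3.576e-07 / 7.950e-04 = 4.499e-04 m.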